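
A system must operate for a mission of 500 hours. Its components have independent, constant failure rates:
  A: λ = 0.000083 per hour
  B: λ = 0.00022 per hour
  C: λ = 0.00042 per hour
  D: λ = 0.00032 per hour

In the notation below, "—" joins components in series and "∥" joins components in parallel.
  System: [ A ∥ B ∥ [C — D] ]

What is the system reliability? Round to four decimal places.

R(A) = exp(−0.000083 × 500) = 0.959349
R(B) = exp(−0.00022 × 500) = 0.895834
R(C) = exp(−0.00042 × 500) = 0.810584
R(D) = exp(−0.00032 × 500) = 0.852144
Series (C and D): 0.810584 × 0.852144 = 0.690734
Parallel (A, B, and [0.690734]): 1 − (1 − 0.959349)(1 − 0.895834)(1 − 0.690734) = 0.9987

0.9987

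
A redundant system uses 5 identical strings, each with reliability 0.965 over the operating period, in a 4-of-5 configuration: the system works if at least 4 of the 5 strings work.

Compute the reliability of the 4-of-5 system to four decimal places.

0.9886

R = Σ_{i=4}^{5} C(5,i) p^i (1−p)^{5−i} with p = 0.965
C(5,4)·0.965^4·0.035^1 = 0.151757
C(5,5)·0.965^5·0.035^0 = 0.836829
Sum = 0.9886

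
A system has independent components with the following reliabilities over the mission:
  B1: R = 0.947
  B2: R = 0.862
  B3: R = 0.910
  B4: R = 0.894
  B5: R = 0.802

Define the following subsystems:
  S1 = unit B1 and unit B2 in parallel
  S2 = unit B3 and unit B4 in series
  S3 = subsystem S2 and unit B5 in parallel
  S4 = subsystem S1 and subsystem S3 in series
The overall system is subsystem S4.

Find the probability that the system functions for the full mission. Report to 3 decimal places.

0.956

Parallel (B1 and B2): 1 − (1 − 0.94700)(1 − 0.86200) = 0.99269
Series (B3 and B4): 0.91000 × 0.89400 = 0.81354
Parallel ([0.81354] and B5): 1 − (1 − 0.81354)(1 − 0.80200) = 0.96308
Series ([0.99269] and [0.96308]): 0.99269 × 0.96308 = 0.956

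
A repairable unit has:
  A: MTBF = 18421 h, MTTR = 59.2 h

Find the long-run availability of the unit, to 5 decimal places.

0.99680

A(A) = MTBF/(MTBF+MTTR) = 18421/(18421+59.2) = 0.99680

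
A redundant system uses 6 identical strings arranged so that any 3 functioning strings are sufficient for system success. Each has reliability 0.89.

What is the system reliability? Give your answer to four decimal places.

0.9982

R = Σ_{i=3}^{6} C(6,i) p^i (1−p)^{6−i} with p = 0.89
C(6,3)·0.89^3·0.11^3 = 0.018766
C(6,4)·0.89^4·0.11^2 = 0.113877
C(6,5)·0.89^5·0.11^1 = 0.368548
C(6,6)·0.89^6·0.11^0 = 0.496981
Sum = 0.9982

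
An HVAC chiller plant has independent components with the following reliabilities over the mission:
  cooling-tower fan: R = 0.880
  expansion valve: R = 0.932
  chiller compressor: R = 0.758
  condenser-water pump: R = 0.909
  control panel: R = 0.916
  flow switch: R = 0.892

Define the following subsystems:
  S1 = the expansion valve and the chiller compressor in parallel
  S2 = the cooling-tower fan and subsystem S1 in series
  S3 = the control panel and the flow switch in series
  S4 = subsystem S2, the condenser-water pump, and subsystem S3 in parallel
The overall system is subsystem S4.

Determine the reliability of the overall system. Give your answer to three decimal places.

0.998

Parallel (expansion valve and chiller compressor): 1 − (1 − 0.93200)(1 − 0.75800) = 0.98354
Series (cooling-tower fan and [0.98354]): 0.88000 × 0.98354 = 0.86552
Series (control panel and flow switch): 0.91600 × 0.89200 = 0.81707
Parallel ([0.86552], condenser-water pump, and [0.81707]): 1 − (1 − 0.86552)(1 − 0.90900)(1 − 0.81707) = 0.998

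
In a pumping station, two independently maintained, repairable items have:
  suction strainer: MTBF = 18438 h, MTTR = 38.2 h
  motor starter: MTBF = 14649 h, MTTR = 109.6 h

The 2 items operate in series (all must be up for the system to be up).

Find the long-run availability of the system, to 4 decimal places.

0.9905

A(suction strainer) = MTBF/(MTBF+MTTR) = 18438/(18438+38.2) = 0.997932
A(motor starter) = MTBF/(MTBF+MTTR) = 14649/(14649+109.6) = 0.992574
Series availability: 0.997932 × 0.992574 = 0.9905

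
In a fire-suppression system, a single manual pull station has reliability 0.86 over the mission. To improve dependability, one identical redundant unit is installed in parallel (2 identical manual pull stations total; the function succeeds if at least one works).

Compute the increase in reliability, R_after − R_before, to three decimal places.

R_before = 0.86
R_after = 1 − (1 − 0.86)^2 = 0.980
ΔR = 0.980 − 0.86 = 0.120

0.120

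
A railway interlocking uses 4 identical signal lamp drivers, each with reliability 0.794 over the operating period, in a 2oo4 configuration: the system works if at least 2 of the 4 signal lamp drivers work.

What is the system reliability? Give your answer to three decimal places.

R = Σ_{i=2}^{4} C(4,i) p^i (1−p)^{4−i} with p = 0.794
C(4,2)·0.794^2·0.206^2 = 0.16052
C(4,3)·0.794^3·0.206^1 = 0.41247
C(4,4)·0.794^4·0.206^0 = 0.39745
Sum = 0.970

0.970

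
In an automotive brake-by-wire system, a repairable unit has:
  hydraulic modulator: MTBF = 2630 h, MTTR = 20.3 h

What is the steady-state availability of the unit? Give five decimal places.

0.99234

A(hydraulic modulator) = MTBF/(MTBF+MTTR) = 2630/(2630+20.3) = 0.99234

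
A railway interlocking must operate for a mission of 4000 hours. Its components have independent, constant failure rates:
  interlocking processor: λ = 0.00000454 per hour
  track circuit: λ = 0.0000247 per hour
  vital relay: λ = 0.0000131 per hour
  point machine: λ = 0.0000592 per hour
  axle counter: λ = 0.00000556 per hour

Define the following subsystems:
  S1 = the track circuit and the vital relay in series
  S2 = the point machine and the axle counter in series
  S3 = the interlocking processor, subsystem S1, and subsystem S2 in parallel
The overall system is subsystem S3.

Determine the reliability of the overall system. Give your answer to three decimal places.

0.999

R(interlocking processor) = exp(−0.00000454 × 4000) = 0.98200
R(track circuit) = exp(−0.0000247 × 4000) = 0.90592
R(vital relay) = exp(−0.0000131 × 4000) = 0.94895
R(point machine) = exp(−0.0000592 × 4000) = 0.78915
R(axle counter) = exp(−0.00000556 × 4000) = 0.97801
Series (track circuit and vital relay): 0.90592 × 0.94895 = 0.85967
Series (point machine and axle counter): 0.78915 × 0.97801 = 0.77180
Parallel (interlocking processor, [0.85967], and [0.77180]): 1 − (1 − 0.98200)(1 − 0.85967)(1 − 0.77180) = 0.999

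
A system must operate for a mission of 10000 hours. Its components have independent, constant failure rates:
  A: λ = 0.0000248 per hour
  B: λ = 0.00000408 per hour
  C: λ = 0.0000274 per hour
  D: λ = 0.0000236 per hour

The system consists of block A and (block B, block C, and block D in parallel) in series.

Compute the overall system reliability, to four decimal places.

R(A) = exp(−0.0000248 × 10000) = 0.780360
R(B) = exp(−0.00000408 × 10000) = 0.960021
R(C) = exp(−0.0000274 × 10000) = 0.760332
R(D) = exp(−0.0000236 × 10000) = 0.789781
Parallel (B, C, and D): 1 − (1 − 0.960021)(1 − 0.760332)(1 − 0.789781) = 0.997986
Series (A and [0.997986]): 0.780360 × 0.997986 = 0.7788

0.7788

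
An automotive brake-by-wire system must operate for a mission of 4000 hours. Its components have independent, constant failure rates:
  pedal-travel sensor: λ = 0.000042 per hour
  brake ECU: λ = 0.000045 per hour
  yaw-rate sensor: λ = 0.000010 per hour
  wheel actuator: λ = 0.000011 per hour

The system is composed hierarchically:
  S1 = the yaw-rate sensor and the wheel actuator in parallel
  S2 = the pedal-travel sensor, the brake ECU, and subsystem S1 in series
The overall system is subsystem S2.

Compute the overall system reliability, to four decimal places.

0.7049

R(pedal-travel sensor) = exp(−0.000042 × 4000) = 0.845354
R(brake ECU) = exp(−0.000045 × 4000) = 0.835270
R(yaw-rate sensor) = exp(−0.000010 × 4000) = 0.960789
R(wheel actuator) = exp(−0.000011 × 4000) = 0.956954
Parallel (yaw-rate sensor and wheel actuator): 1 − (1 − 0.960789)(1 − 0.956954) = 0.998312
Series (pedal-travel sensor, brake ECU, and [0.998312]): 0.845354 × 0.835270 × 0.998312 = 0.7049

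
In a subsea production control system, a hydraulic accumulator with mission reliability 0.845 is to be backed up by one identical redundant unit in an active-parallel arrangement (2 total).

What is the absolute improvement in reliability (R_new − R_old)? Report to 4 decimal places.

0.1310

R_before = 0.845
R_after = 1 − (1 − 0.845)^2 = 0.9760
ΔR = 0.9760 − 0.845 = 0.1310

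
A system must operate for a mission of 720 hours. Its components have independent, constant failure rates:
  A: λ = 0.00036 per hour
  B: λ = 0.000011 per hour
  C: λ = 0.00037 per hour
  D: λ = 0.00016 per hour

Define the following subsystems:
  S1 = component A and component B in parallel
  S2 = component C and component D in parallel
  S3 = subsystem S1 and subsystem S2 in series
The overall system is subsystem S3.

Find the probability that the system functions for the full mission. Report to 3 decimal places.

0.973

R(A) = exp(−0.00036 × 720) = 0.77167
R(B) = exp(−0.000011 × 720) = 0.99211
R(C) = exp(−0.00037 × 720) = 0.76613
R(D) = exp(−0.00016 × 720) = 0.89119
Parallel (A and B): 1 − (1 − 0.77167)(1 − 0.99211) = 0.99820
Parallel (C and D): 1 − (1 − 0.76613)(1 − 0.89119) = 0.97455
Series ([0.99820] and [0.97455]): 0.99820 × 0.97455 = 0.973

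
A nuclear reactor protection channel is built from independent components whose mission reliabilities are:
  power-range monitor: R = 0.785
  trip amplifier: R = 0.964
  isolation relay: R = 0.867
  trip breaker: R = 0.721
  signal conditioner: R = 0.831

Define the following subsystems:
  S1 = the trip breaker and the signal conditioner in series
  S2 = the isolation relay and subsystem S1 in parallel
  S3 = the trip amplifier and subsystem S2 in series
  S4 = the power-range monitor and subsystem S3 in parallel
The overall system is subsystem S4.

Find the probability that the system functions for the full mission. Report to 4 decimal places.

0.9812

Series (trip breaker and signal conditioner): 0.721000 × 0.831000 = 0.599151
Parallel (isolation relay and [0.599151]): 1 − (1 − 0.867000)(1 − 0.599151) = 0.946687
Series (trip amplifier and [0.946687]): 0.964000 × 0.946687 = 0.912606
Parallel (power-range monitor and [0.912606]): 1 − (1 − 0.785000)(1 − 0.912606) = 0.9812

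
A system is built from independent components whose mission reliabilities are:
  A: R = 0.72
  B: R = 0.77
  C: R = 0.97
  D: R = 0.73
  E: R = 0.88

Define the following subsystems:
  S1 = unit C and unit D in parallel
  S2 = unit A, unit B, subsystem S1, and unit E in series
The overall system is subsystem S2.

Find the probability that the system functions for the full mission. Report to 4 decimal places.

0.4839

Parallel (C and D): 1 − (1 − 0.970000)(1 − 0.730000) = 0.991900
Series (A, B, [0.991900], and E): 0.720000 × 0.770000 × 0.991900 × 0.880000 = 0.4839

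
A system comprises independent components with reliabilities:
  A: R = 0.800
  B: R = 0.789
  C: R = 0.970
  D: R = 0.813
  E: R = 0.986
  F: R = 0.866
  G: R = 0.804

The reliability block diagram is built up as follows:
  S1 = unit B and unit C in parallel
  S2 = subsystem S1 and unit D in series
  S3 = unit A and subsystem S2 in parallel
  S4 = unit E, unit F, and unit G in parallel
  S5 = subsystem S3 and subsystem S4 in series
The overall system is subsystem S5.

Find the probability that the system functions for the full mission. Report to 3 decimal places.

Parallel (B and C): 1 − (1 − 0.78900)(1 − 0.97000) = 0.99367
Series ([0.99367] and D): 0.99367 × 0.81300 = 0.80785
Parallel (A and [0.80785]): 1 − (1 − 0.80000)(1 − 0.80785) = 0.96157
Parallel (E, F, and G): 1 − (1 − 0.98600)(1 − 0.86600)(1 − 0.80400) = 0.99963
Series ([0.96157] and [0.99963]): 0.96157 × 0.99963 = 0.961

0.961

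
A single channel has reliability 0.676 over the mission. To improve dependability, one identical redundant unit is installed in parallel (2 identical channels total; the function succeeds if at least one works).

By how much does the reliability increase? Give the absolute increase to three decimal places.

0.219

R_before = 0.676
R_after = 1 − (1 − 0.676)^2 = 0.895
ΔR = 0.895 − 0.676 = 0.219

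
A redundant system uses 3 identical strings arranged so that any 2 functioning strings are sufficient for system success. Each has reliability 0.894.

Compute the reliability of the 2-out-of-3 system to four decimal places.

R = Σ_{i=2}^{3} C(3,i) p^i (1−p)^{3−i} with p = 0.894
C(3,2)·0.894^2·0.106^1 = 0.254157
C(3,3)·0.894^3·0.106^0 = 0.714517
Sum = 0.9687

0.9687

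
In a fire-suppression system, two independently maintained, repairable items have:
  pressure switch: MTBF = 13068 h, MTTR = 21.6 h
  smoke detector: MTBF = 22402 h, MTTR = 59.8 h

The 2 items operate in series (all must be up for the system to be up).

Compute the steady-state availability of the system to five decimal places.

0.99569

A(pressure switch) = MTBF/(MTBF+MTTR) = 13068/(13068+21.6) = 0.998350
A(smoke detector) = MTBF/(MTBF+MTTR) = 22402/(22402+59.8) = 0.997338
Series availability: 0.998350 × 0.997338 = 0.99569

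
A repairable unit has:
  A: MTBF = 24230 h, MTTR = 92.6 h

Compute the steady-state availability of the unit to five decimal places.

A(A) = MTBF/(MTBF+MTTR) = 24230/(24230+92.6) = 0.99619

0.99619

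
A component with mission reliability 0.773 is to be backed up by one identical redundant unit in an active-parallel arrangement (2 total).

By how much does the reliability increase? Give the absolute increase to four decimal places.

0.1755

R_before = 0.773
R_after = 1 − (1 − 0.773)^2 = 0.9485
ΔR = 0.9485 − 0.773 = 0.1755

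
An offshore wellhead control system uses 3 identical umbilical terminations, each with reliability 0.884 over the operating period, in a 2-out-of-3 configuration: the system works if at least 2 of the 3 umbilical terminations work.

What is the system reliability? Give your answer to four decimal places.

R = Σ_{i=2}^{3} C(3,i) p^i (1−p)^{3−i} with p = 0.884
C(3,2)·0.884^2·0.116^1 = 0.271947
C(3,3)·0.884^3·0.116^0 = 0.690807
Sum = 0.9628

0.9628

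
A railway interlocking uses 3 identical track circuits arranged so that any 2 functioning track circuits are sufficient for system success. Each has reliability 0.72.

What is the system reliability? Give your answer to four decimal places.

0.8087

R = Σ_{i=2}^{3} C(3,i) p^i (1−p)^{3−i} with p = 0.72
C(3,2)·0.72^2·0.28^1 = 0.435456
C(3,3)·0.72^3·0.28^0 = 0.373248
Sum = 0.8087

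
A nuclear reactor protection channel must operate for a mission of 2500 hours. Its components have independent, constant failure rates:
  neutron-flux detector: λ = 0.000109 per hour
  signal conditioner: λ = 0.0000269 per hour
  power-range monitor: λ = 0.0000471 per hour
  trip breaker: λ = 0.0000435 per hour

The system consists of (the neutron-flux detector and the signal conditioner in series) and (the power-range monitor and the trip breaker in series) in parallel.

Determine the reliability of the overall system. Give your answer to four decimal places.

0.9416

R(neutron-flux detector) = exp(−0.000109 × 2500) = 0.761473
R(signal conditioner) = exp(−0.0000269 × 2500) = 0.934961
R(power-range monitor) = exp(−0.0000471 × 2500) = 0.888918
R(trip breaker) = exp(−0.0000435 × 2500) = 0.896955
Series (neutron-flux detector and signal conditioner): 0.761473 × 0.934961 = 0.711948
Series (power-range monitor and trip breaker): 0.888918 × 0.896955 = 0.797319
Parallel ([0.711948] and [0.797319]): 1 − (1 − 0.711948)(1 − 0.797319) = 0.9416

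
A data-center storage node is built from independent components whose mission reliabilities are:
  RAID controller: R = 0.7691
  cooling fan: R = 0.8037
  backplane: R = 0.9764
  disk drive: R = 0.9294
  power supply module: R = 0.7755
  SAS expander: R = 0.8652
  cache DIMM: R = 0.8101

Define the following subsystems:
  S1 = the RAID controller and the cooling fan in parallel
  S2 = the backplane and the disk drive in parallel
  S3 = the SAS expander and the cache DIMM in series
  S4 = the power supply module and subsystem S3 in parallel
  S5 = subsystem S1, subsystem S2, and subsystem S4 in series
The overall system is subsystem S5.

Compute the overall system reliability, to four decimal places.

0.8891

Parallel (RAID controller and cooling fan): 1 − (1 − 0.769100)(1 − 0.803700) = 0.954674
Parallel (backplane and disk drive): 1 − (1 − 0.976400)(1 − 0.929400) = 0.998334
Series (SAS expander and cache DIMM): 0.865200 × 0.810100 = 0.700899
Parallel (power supply module and [0.700899]): 1 − (1 − 0.775500)(1 − 0.700899) = 0.932852
Series ([0.954674], [0.998334], and [0.932852]): 0.954674 × 0.998334 × 0.932852 = 0.8891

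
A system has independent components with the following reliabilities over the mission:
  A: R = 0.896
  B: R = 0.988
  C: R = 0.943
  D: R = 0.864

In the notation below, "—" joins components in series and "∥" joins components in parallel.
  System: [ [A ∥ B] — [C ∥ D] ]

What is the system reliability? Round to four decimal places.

Parallel (A and B): 1 − (1 − 0.896000)(1 − 0.988000) = 0.998752
Parallel (C and D): 1 − (1 − 0.943000)(1 − 0.864000) = 0.992248
Series ([0.998752] and [0.992248]): 0.998752 × 0.992248 = 0.9910

0.9910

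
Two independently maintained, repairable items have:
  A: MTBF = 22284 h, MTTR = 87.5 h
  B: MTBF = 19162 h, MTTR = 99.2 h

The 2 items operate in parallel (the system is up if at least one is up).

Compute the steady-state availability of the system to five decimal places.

A(A) = MTBF/(MTBF+MTTR) = 22284/(22284+87.5) = 0.996089
A(B) = MTBF/(MTBF+MTTR) = 19162/(19162+99.2) = 0.994850
Parallel availability: 1 − (1 − 0.996089)(1 − 0.994850) = 0.99998

0.99998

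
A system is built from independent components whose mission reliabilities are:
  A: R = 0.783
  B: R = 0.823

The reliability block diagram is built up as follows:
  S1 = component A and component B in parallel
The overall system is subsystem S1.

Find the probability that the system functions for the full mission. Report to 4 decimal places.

0.9616

Parallel (A and B): 1 − (1 − 0.783000)(1 − 0.823000) = 0.9616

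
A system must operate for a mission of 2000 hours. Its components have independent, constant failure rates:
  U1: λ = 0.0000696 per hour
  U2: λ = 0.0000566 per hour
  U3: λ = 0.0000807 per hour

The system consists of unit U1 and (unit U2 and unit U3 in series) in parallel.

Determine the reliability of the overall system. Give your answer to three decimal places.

0.969

R(U1) = exp(−0.0000696 × 2000) = 0.87005
R(U2) = exp(−0.0000566 × 2000) = 0.89297
R(U3) = exp(−0.0000807 × 2000) = 0.85095
Series (U2 and U3): 0.89297 × 0.85095 = 0.75987
Parallel (U1 and [0.75987]): 1 − (1 − 0.87005)(1 − 0.75987) = 0.969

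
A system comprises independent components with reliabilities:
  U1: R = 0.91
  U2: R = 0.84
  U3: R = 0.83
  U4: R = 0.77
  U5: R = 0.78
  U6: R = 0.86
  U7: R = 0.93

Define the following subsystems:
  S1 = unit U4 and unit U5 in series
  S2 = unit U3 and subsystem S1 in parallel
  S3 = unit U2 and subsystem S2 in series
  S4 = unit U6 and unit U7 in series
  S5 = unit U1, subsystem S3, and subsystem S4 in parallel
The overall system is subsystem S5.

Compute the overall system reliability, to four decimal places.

0.9961

Series (U4 and U5): 0.770000 × 0.780000 = 0.600600
Parallel (U3 and [0.600600]): 1 − (1 − 0.830000)(1 − 0.600600) = 0.932102
Series (U2 and [0.932102]): 0.840000 × 0.932102 = 0.782966
Series (U6 and U7): 0.860000 × 0.930000 = 0.799800
Parallel (U1, [0.782966], and [0.799800]): 1 − (1 − 0.910000)(1 − 0.782966)(1 − 0.799800) = 0.9961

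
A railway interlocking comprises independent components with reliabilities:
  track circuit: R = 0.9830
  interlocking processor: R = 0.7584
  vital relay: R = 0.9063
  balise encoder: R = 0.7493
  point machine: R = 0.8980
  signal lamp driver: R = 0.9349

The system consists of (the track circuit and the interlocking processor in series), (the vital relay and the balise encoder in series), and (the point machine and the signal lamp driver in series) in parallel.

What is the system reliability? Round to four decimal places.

0.9869

Series (track circuit and interlocking processor): 0.983000 × 0.758400 = 0.745507
Series (vital relay and balise encoder): 0.906300 × 0.749300 = 0.679091
Series (point machine and signal lamp driver): 0.898000 × 0.934900 = 0.839540
Parallel ([0.745507], [0.679091], and [0.839540]): 1 − (1 − 0.745507)(1 − 0.679091)(1 − 0.839540) = 0.9869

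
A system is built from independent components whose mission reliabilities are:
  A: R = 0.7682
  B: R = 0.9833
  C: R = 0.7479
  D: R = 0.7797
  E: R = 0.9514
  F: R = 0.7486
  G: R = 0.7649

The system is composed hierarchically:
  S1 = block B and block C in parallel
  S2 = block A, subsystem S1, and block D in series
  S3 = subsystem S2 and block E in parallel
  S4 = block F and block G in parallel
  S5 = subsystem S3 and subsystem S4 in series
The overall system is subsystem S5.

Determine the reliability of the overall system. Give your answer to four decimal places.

0.9224

Parallel (B and C): 1 − (1 − 0.983300)(1 − 0.747900) = 0.995790
Series (A, [0.995790], and D): 0.768200 × 0.995790 × 0.779700 = 0.596444
Parallel ([0.596444] and E): 1 − (1 − 0.596444)(1 − 0.951400) = 0.980387
Parallel (F and G): 1 − (1 − 0.748600)(1 − 0.764900) = 0.940896
Series ([0.980387] and [0.940896]): 0.980387 × 0.940896 = 0.9224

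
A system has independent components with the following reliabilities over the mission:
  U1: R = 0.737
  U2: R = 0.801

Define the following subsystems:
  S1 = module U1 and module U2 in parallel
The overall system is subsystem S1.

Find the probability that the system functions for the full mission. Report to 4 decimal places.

0.9477

Parallel (U1 and U2): 1 − (1 − 0.737000)(1 − 0.801000) = 0.9477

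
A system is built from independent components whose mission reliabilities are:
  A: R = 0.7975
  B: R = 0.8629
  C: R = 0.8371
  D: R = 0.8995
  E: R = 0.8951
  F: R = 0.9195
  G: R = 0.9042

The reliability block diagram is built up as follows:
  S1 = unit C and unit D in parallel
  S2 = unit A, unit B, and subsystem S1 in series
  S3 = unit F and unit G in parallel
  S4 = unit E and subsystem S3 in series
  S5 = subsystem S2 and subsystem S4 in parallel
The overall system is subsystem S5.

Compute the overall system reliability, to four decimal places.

0.9639

Parallel (C and D): 1 − (1 − 0.837100)(1 − 0.899500) = 0.983629
Series (A, B, and [0.983629]): 0.797500 × 0.862900 × 0.983629 = 0.676897
Parallel (F and G): 1 − (1 − 0.919500)(1 − 0.904200) = 0.992288
Series (E and [0.992288]): 0.895100 × 0.992288 = 0.888197
Parallel ([0.676897] and [0.888197]): 1 − (1 − 0.676897)(1 − 0.888197) = 0.9639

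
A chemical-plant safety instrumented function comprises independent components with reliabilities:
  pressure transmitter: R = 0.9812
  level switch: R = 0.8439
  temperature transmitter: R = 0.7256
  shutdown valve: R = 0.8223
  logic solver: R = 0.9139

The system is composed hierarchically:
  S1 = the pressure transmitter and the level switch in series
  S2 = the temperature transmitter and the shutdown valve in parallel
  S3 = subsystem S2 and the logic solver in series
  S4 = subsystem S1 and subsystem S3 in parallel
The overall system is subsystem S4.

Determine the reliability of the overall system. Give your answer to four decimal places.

Series (pressure transmitter and level switch): 0.981200 × 0.843900 = 0.828035
Parallel (temperature transmitter and shutdown valve): 1 − (1 − 0.725600)(1 − 0.822300) = 0.951239
Series ([0.951239] and logic solver): 0.951239 × 0.913900 = 0.869337
Parallel ([0.828035] and [0.869337]): 1 − (1 − 0.828035)(1 − 0.869337) = 0.9775

0.9775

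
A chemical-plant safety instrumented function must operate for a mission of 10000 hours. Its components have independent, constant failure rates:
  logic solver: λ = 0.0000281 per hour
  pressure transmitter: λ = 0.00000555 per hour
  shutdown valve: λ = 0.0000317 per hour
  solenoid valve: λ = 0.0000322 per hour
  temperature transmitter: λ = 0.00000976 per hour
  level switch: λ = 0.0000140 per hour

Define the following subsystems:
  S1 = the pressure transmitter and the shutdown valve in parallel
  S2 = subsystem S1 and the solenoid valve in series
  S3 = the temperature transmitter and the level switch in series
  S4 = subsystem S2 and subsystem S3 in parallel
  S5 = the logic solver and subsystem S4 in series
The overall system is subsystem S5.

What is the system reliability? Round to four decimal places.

R(logic solver) = exp(−0.0000281 × 10000) = 0.755028
R(pressure transmitter) = exp(−0.00000555 × 10000) = 0.946012
R(shutdown valve) = exp(−0.0000317 × 10000) = 0.728331
R(solenoid valve) = exp(−0.0000322 × 10000) = 0.724698
R(temperature transmitter) = exp(−0.00000976 × 10000) = 0.907012
R(level switch) = exp(−0.0000140 × 10000) = 0.869358
Parallel (pressure transmitter and shutdown valve): 1 − (1 − 0.946012)(1 − 0.728331) = 0.985333
Series ([0.985333] and solenoid valve): 0.985333 × 0.724698 = 0.714069
Series (temperature transmitter and level switch): 0.907012 × 0.869358 = 0.788518
Parallel ([0.714069] and [0.788518]): 1 − (1 − 0.714069)(1 − 0.788518) = 0.939531
Series (logic solver and [0.939531]): 0.755028 × 0.939531 = 0.7094

0.7094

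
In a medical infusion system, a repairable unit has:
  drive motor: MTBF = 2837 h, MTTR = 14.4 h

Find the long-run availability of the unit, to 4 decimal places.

0.9949

A(drive motor) = MTBF/(MTBF+MTTR) = 2837/(2837+14.4) = 0.9949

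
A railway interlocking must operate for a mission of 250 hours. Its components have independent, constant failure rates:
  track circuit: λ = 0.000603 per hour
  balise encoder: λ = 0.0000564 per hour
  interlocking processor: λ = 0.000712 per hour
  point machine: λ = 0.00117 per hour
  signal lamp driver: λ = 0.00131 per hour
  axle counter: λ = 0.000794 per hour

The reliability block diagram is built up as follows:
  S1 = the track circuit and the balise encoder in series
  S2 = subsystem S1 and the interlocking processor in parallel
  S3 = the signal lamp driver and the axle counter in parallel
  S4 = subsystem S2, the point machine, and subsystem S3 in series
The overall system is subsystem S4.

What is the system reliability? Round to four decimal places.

R(track circuit) = exp(−0.000603 × 250) = 0.860063
R(balise encoder) = exp(−0.0000564 × 250) = 0.985999
R(interlocking processor) = exp(−0.000712 × 250) = 0.836942
R(point machine) = exp(−0.00117 × 250) = 0.746395
R(signal lamp driver) = exp(−0.00131 × 250) = 0.720723
R(axle counter) = exp(−0.000794 × 250) = 0.819960
Series (track circuit and balise encoder): 0.860063 × 0.985999 = 0.848021
Parallel ([0.848021] and interlocking processor): 1 − (1 − 0.848021)(1 − 0.836942) = 0.975219
Parallel (signal lamp driver and axle counter): 1 − (1 − 0.720723)(1 − 0.819960) = 0.949719
Series ([0.975219], point machine, and [0.949719]): 0.975219 × 0.746395 × 0.949719 = 0.6913

0.6913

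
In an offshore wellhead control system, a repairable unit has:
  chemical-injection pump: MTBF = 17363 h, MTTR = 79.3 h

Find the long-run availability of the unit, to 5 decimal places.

0.99545

A(chemical-injection pump) = MTBF/(MTBF+MTTR) = 17363/(17363+79.3) = 0.99545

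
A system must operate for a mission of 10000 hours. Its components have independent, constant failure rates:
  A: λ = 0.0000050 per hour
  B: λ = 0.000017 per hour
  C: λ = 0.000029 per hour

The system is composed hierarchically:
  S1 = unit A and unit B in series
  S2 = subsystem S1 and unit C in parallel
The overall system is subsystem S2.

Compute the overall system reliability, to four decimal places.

R(A) = exp(−0.0000050 × 10000) = 0.951229
R(B) = exp(−0.000017 × 10000) = 0.843665
R(C) = exp(−0.000029 × 10000) = 0.748264
Series (A and B): 0.951229 × 0.843665 = 0.802519
Parallel ([0.802519] and C): 1 − (1 − 0.802519)(1 − 0.748264) = 0.9503

0.9503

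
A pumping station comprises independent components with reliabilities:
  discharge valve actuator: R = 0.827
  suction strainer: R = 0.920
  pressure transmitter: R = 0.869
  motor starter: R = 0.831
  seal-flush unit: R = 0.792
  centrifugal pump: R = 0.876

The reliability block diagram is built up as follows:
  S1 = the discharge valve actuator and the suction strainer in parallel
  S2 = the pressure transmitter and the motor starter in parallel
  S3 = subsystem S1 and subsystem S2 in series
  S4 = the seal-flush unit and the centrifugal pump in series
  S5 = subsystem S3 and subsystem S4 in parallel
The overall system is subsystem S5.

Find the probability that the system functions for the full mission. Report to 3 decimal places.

0.989

Parallel (discharge valve actuator and suction strainer): 1 − (1 − 0.82700)(1 − 0.92000) = 0.98616
Parallel (pressure transmitter and motor starter): 1 − (1 − 0.86900)(1 − 0.83100) = 0.97786
Series ([0.98616] and [0.97786]): 0.98616 × 0.97786 = 0.96433
Series (seal-flush unit and centrifugal pump): 0.79200 × 0.87600 = 0.69379
Parallel ([0.96433] and [0.69379]): 1 − (1 − 0.96433)(1 − 0.69379) = 0.989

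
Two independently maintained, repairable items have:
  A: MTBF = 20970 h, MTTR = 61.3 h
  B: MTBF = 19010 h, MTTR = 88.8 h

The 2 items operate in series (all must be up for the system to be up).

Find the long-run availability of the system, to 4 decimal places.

0.9924

A(A) = MTBF/(MTBF+MTTR) = 20970/(20970+61.3) = 0.997085
A(B) = MTBF/(MTBF+MTTR) = 19010/(19010+88.8) = 0.995350
Series availability: 0.997085 × 0.995350 = 0.9924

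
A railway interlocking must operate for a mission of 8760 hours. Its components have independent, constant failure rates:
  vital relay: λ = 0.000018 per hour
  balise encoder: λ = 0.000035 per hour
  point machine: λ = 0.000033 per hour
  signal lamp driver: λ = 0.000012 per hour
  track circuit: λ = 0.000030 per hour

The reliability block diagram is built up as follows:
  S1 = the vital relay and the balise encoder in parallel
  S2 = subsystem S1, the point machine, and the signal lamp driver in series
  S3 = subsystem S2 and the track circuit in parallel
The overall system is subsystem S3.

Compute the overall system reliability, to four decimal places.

R(vital relay) = exp(−0.000018 × 8760) = 0.854123
R(balise encoder) = exp(−0.000035 × 8760) = 0.735945
R(point machine) = exp(−0.000033 × 8760) = 0.748952
R(signal lamp driver) = exp(−0.000012 × 8760) = 0.900216
R(track circuit) = exp(−0.000030 × 8760) = 0.768896
Parallel (vital relay and balise encoder): 1 − (1 − 0.854123)(1 − 0.735945) = 0.961480
Series ([0.961480], point machine, and signal lamp driver): 0.961480 × 0.748952 × 0.900216 = 0.648248
Parallel ([0.648248] and track circuit): 1 − (1 − 0.648248)(1 − 0.768896) = 0.9187

0.9187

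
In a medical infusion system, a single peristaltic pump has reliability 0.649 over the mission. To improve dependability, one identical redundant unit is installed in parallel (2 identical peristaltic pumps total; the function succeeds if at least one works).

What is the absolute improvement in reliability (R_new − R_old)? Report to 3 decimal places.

0.228

R_before = 0.649
R_after = 1 − (1 − 0.649)^2 = 0.877
ΔR = 0.877 − 0.649 = 0.228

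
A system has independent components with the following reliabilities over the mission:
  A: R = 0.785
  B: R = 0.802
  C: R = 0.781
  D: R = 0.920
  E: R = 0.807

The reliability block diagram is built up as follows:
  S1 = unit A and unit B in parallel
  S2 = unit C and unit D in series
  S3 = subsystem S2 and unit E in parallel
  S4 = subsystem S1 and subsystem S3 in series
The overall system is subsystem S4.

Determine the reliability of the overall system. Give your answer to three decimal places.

Parallel (A and B): 1 − (1 − 0.78500)(1 − 0.80200) = 0.95743
Series (C and D): 0.78100 × 0.92000 = 0.71852
Parallel ([0.71852] and E): 1 − (1 − 0.71852)(1 − 0.80700) = 0.94567
Series ([0.95743] and [0.94567]): 0.95743 × 0.94567 = 0.905

0.905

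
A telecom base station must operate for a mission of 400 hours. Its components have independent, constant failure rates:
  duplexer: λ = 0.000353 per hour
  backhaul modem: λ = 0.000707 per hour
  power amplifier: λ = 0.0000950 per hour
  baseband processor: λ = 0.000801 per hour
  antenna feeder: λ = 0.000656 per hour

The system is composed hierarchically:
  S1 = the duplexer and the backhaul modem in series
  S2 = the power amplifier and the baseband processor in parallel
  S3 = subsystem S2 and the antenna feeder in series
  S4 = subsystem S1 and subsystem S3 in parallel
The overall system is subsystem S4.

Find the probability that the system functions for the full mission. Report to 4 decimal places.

0.9175

R(duplexer) = exp(−0.000353 × 400) = 0.868316
R(backhaul modem) = exp(−0.000707 × 400) = 0.753671
R(power amplifier) = exp(−0.0000950 × 400) = 0.962713
R(baseband processor) = exp(−0.000801 × 400) = 0.725859
R(antenna feeder) = exp(−0.000656 × 400) = 0.769203
Series (duplexer and backhaul modem): 0.868316 × 0.753671 = 0.654425
Parallel (power amplifier and baseband processor): 1 − (1 − 0.962713)(1 − 0.725859) = 0.989778
Series ([0.989778] and antenna feeder): 0.989778 × 0.769203 = 0.761340
Parallel ([0.654425] and [0.761340]): 1 − (1 − 0.654425)(1 − 0.761340) = 0.9175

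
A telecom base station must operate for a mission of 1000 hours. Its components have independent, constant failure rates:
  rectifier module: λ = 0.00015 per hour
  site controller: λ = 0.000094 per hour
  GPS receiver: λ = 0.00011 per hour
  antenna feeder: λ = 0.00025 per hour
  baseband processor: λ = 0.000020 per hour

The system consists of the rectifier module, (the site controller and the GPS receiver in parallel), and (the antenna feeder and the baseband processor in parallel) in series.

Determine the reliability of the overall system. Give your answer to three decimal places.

0.849

R(rectifier module) = exp(−0.00015 × 1000) = 0.86071
R(site controller) = exp(−0.000094 × 1000) = 0.91028
R(GPS receiver) = exp(−0.00011 × 1000) = 0.89583
R(antenna feeder) = exp(−0.00025 × 1000) = 0.77880
R(baseband processor) = exp(−0.000020 × 1000) = 0.98020
Parallel (site controller and GPS receiver): 1 − (1 − 0.91028)(1 − 0.89583) = 0.99065
Parallel (antenna feeder and baseband processor): 1 − (1 − 0.77880)(1 − 0.98020) = 0.99562
Series (rectifier module, [0.99065], and [0.99562]): 0.86071 × 0.99065 × 0.99562 = 0.849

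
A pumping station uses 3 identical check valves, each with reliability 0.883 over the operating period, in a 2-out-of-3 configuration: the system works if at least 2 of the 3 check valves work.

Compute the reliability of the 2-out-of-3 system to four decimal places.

0.9621

R = Σ_{i=2}^{3} C(3,i) p^i (1−p)^{3−i} with p = 0.883
C(3,2)·0.883^2·0.117^1 = 0.273671
C(3,3)·0.883^3·0.117^0 = 0.688465
Sum = 0.9621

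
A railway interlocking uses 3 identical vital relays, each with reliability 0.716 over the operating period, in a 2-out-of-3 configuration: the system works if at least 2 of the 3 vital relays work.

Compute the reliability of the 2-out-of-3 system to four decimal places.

R = Σ_{i=2}^{3} C(3,i) p^i (1−p)^{3−i} with p = 0.716
C(3,2)·0.716^2·0.284^1 = 0.436783
C(3,3)·0.716^3·0.284^0 = 0.367062
Sum = 0.8038

0.8038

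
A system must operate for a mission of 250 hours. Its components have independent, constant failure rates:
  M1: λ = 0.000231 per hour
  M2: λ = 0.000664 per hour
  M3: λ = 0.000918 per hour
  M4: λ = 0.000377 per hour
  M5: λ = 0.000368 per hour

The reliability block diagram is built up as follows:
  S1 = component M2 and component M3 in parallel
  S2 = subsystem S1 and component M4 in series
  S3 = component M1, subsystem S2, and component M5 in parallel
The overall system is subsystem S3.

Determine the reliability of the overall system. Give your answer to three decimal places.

0.999

R(M1) = exp(−0.000231 × 250) = 0.94389
R(M2) = exp(−0.000664 × 250) = 0.84705
R(M3) = exp(−0.000918 × 250) = 0.79493
R(M4) = exp(−0.000377 × 250) = 0.91006
R(M5) = exp(−0.000368 × 250) = 0.91211
Parallel (M2 and M3): 1 − (1 − 0.84705)(1 − 0.79493) = 0.96863
Series ([0.96863] and M4): 0.96863 × 0.91006 = 0.88151
Parallel (M1, [0.88151], and M5): 1 − (1 − 0.94389)(1 − 0.88151)(1 − 0.91211) = 0.999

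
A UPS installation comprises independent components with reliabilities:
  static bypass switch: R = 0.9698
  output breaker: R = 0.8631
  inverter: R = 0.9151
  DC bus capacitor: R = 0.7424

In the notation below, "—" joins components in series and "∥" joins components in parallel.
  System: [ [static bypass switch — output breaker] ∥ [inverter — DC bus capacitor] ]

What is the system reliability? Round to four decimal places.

0.9477

Series (static bypass switch and output breaker): 0.969800 × 0.863100 = 0.837034
Series (inverter and DC bus capacitor): 0.915100 × 0.742400 = 0.679370
Parallel ([0.837034] and [0.679370]): 1 − (1 − 0.837034)(1 − 0.679370) = 0.9477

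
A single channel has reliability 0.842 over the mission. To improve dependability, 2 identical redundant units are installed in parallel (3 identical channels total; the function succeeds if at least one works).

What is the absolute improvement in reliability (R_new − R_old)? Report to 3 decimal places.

R_before = 0.842
R_after = 1 − (1 − 0.842)^3 = 0.996
ΔR = 0.996 − 0.842 = 0.154

0.154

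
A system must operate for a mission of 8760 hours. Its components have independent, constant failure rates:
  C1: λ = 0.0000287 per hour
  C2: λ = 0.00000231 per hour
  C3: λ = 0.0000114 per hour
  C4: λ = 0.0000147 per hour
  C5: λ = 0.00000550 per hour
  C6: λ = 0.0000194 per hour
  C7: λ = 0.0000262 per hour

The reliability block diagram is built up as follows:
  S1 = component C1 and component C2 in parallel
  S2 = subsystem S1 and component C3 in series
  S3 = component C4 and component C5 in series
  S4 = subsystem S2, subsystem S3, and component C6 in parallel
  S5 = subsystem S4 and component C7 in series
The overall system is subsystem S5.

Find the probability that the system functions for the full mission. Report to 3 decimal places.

0.793

R(C1) = exp(−0.0000287 × 8760) = 0.77770
R(C2) = exp(−0.00000231 × 8760) = 0.97997
R(C3) = exp(−0.0000114 × 8760) = 0.90496
R(C4) = exp(−0.0000147 × 8760) = 0.87917
R(C5) = exp(−0.00000550 × 8760) = 0.95296
R(C6) = exp(−0.0000194 × 8760) = 0.84371
R(C7) = exp(−0.0000262 × 8760) = 0.79492
Parallel (C1 and C2): 1 − (1 − 0.77770)(1 − 0.97997) = 0.99555
Series ([0.99555] and C3): 0.99555 × 0.90496 = 0.90093
Series (C4 and C5): 0.87917 × 0.95296 = 0.83781
Parallel ([0.90093], [0.83781], and C6): 1 − (1 − 0.90093)(1 − 0.83781)(1 − 0.84371) = 0.99749
Series ([0.99749] and C7): 0.99749 × 0.79492 = 0.793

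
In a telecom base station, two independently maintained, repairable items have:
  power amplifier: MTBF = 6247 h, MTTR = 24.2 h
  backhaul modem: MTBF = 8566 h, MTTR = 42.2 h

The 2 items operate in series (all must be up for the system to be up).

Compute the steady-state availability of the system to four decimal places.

0.9913

A(power amplifier) = MTBF/(MTBF+MTTR) = 6247/(6247+24.2) = 0.996141
A(backhaul modem) = MTBF/(MTBF+MTTR) = 8566/(8566+42.2) = 0.995098
Series availability: 0.996141 × 0.995098 = 0.9913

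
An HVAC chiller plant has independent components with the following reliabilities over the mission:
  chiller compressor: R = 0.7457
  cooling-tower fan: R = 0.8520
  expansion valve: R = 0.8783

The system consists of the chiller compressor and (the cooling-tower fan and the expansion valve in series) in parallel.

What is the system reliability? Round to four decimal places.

0.9360

Series (cooling-tower fan and expansion valve): 0.852000 × 0.878300 = 0.748312
Parallel (chiller compressor and [0.748312]): 1 − (1 − 0.745700)(1 − 0.748312) = 0.9360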